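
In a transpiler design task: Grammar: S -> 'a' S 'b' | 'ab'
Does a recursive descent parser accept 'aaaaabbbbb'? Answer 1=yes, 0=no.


Grammar accepts strings of the form a^n b^n (n >= 1)
Word: 'aaaaabbbbb'
Counting: 5 a's and 5 b's
Check: 5 == 5? Yes
Derivation (S -> aSb applied 4 time(s), then S -> ab): S => aSb => aaSbb => aaaSbbb => aaaaSbbbb => aaaaabbbbb
Accepted

1


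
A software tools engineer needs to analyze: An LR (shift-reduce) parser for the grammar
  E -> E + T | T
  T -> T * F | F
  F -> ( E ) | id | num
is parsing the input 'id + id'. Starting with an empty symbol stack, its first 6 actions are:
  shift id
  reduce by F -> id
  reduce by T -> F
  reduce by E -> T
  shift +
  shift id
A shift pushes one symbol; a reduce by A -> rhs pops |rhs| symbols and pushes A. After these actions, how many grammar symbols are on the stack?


Tracking the symbol stack through each action:
  Action 1: shift 'id' : push -> stack = [id] (size 1)
  Action 2: reduce by F -> id : pop 1, push F -> stack = [F] (size 1)
  Action 3: reduce by T -> F : pop 1, push T -> stack = [T] (size 1)
  Action 4: reduce by E -> T : pop 1, push E -> stack = [E] (size 1)
  Action 5: shift '+' : push -> stack = [E, +] (size 2)
  Action 6: shift 'id' : push -> stack = [E, +, id] (size 3)
Final stack size: 3

3


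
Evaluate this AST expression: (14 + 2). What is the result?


Expression: (14 + 2)
Evaluating step by step:
  14 + 2 = 16
Result: 16

16


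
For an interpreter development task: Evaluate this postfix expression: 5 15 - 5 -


Processing tokens left to right:
Push 5, Push 15
Pop 5 and 15, compute 5 - 15 = -10, push -10
Push 5
Pop -10 and 5, compute -10 - 5 = -15, push -15
Stack result: -15

-15


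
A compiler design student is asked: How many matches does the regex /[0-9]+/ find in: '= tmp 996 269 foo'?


Pattern: /[0-9]+/ (int literals)
Input: '= tmp 996 269 foo'
Scanning for matches:
  Match 1: '996'
  Match 2: '269'
Total matches: 2

2


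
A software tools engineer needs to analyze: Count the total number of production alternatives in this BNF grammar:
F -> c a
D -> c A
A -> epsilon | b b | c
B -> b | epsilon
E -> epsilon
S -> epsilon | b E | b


Counting alternatives per rule:
  F: 1 alternative(s)
  D: 1 alternative(s)
  A: 3 alternative(s)
  B: 2 alternative(s)
  E: 1 alternative(s)
  S: 3 alternative(s)
Sum: 1 + 1 + 3 + 2 + 1 + 3 = 11

11


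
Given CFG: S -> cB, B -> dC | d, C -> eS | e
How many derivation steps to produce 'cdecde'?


Grammar: S -> cB, B -> dC | d, C -> eS | e
Deriving 'cdecde':
Step 1: S -> cB => cB
Step 2: B -> dC => cdC
Step 3: C -> eS => cdeS
Step 4: S -> cB => cdecB
Step 5: B -> dC => cdecdC
Step 6: C -> e => cdecde
Total derivation steps: 6

6


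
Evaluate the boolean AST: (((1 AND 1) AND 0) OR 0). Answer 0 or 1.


Step 1: Evaluate inner node
  1 AND 1 = 1
Step 2: Evaluate next node
  1 AND 0 = 0
Step 3: Evaluate root node
  0 OR 0 = 0

0


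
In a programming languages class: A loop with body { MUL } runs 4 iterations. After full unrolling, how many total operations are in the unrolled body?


Loop body operations: MUL (1 op per iteration)
Unrolling 4 iterations:
  Iteration 1: MUL (1 ops)
  Iteration 2: MUL (1 ops)
  Iteration 3: MUL (1 ops)
  Iteration 4: MUL (1 ops)
Total: 4 iterations * 1 ops/iter = 4 operations

4


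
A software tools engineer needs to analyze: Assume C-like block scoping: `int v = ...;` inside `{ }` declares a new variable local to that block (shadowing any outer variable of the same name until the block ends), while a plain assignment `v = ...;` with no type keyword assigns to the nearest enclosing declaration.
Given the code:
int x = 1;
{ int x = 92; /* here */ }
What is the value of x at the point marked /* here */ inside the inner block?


Analyzing scoping rules:
Outer scope: declares x = 1
Inner block: 'int x = 92;' declares a NEW x that shadows the outer one
Inside the block the inner declaration is in scope -> 92
Result: 92

92


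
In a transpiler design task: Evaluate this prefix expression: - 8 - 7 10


Parsing prefix expression: - 8 - 7 10
Step 1: Innermost operation '- 7 10'
  7 - 10 = -3
Step 2: Outer operation '- 8 [-3]'
  8 - -3 = 11

11


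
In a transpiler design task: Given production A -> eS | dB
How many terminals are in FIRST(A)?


Production: A -> eS | dB
Examining each alternative for leading terminals:
  A -> eS : first terminal = 'e'
  A -> dB : first terminal = 'd'
FIRST(A) = {d, e}
Count: 2

2


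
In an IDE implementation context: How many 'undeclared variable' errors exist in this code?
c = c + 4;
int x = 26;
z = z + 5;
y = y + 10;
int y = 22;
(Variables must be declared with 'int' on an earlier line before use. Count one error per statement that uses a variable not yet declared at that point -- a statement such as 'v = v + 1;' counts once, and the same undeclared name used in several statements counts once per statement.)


Scanning code line by line:
  Line 1: use 'c' -> ERROR (undeclared)
  Line 2: declare 'x' -> declared = ['x']
  Line 3: use 'z' -> ERROR (undeclared)
  Line 4: use 'y' -> ERROR (undeclared)
  Line 5: declare 'y' -> declared = ['x', 'y']
Total undeclared variable errors: 3

3


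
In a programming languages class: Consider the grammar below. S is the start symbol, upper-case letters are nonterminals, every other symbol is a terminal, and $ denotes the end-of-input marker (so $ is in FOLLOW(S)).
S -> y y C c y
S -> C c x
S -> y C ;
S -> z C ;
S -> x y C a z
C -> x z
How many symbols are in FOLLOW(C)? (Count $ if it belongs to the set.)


S is the start symbol and does not occur in any rule body, so FOLLOW(S) = {$}.
Examining every occurrence of C in a rule body:
  S -> y y C c y : C is followed by terminal 'c' -> add 'c'
  S -> C c x : C is followed by terminal 'c' -> add 'c' (already in the set)
  S -> y C ; : C is followed by terminal ';' -> add ';'
  S -> z C ; : C is followed by terminal ';' -> add ';' (already in the set)
  S -> x y C a z : C is followed by terminal 'a' -> add 'a'
  C -> x z : C does not occur in the body -> contributes nothing
FOLLOW(C) = {;, a, c}
Count: 3

3


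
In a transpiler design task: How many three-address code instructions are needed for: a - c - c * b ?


Expression: a - c - c * b
Generating three-address code (respecting * over +/- precedence):
  Instruction 1: t1 = c * b
  Instruction 2: t2 = a - c
  Instruction 3: t3 = t2 - t1
Total instructions: 3

3


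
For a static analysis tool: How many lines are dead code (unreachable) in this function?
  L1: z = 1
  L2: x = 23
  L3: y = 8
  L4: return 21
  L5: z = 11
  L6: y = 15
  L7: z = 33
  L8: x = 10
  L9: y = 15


Analyzing control flow:
  L1: reachable (before return)
  L2: reachable (before return)
  L3: reachable (before return)
  L4: reachable (return statement)
  L5: DEAD (after return at L4)
  L6: DEAD (after return at L4)
  L7: DEAD (after return at L4)
  L8: DEAD (after return at L4)
  L9: DEAD (after return at L4)
Return at L4, total lines = 9
Dead lines: L5 through L9
Count: 5

5


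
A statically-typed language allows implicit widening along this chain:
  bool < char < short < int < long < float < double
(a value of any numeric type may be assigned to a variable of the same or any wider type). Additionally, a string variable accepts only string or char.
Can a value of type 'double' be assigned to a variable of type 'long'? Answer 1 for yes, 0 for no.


Target variable type: long
Source value type: double
Numeric ranks: double=6, long=4
Widening allowed iff rank(source) <= rank(target): 6 <= 4? No
Result: 0

0


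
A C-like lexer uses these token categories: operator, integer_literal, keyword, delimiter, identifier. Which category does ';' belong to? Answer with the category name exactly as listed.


Token: ';'
Checking categories:
  identifier: no
  integer_literal: no
  operator: no
  keyword: no
  delimiter: YES
Category: delimiter

delimiter


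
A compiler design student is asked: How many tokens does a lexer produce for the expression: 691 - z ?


Scanning '691 - z'
Token 1: '691' -> integer_literal
Token 2: '-' -> operator
Token 3: 'z' -> identifier
Total tokens: 3

3


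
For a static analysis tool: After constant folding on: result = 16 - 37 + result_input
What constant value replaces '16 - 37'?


Identifying constant sub-expression:
  Original: result = 16 - 37 + result_input
  16 and 37 are both compile-time constants
  Evaluating: 16 - 37 = -21
  After folding: result = -21 + result_input

-21


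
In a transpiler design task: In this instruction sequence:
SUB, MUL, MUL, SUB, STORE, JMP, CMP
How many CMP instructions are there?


Scanning instruction sequence for CMP:
  Position 1: SUB
  Position 2: MUL
  Position 3: MUL
  Position 4: SUB
  Position 5: STORE
  Position 6: JMP
  Position 7: CMP <- MATCH
Matches at positions: [7]
Total CMP count: 1

1


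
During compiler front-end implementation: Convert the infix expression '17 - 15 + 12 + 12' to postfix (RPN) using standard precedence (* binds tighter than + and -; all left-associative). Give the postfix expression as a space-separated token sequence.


Applying the shunting-yard algorithm:
  Operand 17 -> output
  Push '-' onto operator stack -> op-stack: [-]
  Operand 15 -> output
  See '+' (prec 1); top '-' (prec 1) >= it -> pop '-' to output
  Push '+' onto operator stack -> op-stack: [+]
  Operand 12 -> output
  See '+' (prec 1); top '+' (prec 1) >= it -> pop '+' to output
  Push '+' onto operator stack -> op-stack: [+]
  Operand 12 -> output
  End of input: pop '+' to output
Postfix result: 17 15 - 12 + 12 +

17 15 - 12 + 12 +


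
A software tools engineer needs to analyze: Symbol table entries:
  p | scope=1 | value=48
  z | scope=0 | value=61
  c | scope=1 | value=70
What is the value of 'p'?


Searching symbol table for 'p':
  p | scope=1 | value=48 <- MATCH
  z | scope=0 | value=61
  c | scope=1 | value=70
Found 'p' at scope 1 with value 48

48


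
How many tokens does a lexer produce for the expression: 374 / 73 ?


Scanning '374 / 73'
Token 1: '374' -> integer_literal
Token 2: '/' -> operator
Token 3: '73' -> integer_literal
Total tokens: 3

3


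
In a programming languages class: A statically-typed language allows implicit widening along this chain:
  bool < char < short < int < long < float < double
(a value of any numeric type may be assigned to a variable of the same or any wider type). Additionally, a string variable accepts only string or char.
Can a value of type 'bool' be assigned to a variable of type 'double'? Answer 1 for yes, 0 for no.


Target variable type: double
Source value type: bool
Numeric ranks: bool=0, double=6
Widening allowed iff rank(source) <= rank(target): 0 <= 6? Yes
Result: 1

1


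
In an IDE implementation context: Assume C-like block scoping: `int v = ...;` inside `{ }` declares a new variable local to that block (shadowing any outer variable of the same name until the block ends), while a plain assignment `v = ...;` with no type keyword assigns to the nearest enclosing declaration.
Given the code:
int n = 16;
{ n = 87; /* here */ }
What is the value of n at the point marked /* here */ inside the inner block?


Analyzing scoping rules:
Outer scope: declares n = 16
Inner block: 'n = 87;' has no type keyword, so it is an assignment to the outer n (no shadowing)
Inside the block, after the assignment -> 87
Result: 87

87


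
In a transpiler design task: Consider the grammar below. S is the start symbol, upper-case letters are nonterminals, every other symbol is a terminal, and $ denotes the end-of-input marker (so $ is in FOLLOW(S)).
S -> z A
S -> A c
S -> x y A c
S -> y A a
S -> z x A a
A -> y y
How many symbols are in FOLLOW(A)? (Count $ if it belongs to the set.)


S is the start symbol and does not occur in any rule body, so FOLLOW(S) = {$}.
Examining every occurrence of A in a rule body:
  S -> z A : A is at the right end -> add FOLLOW(S) = {$}
  S -> A c : A is followed by terminal 'c' -> add 'c'
  S -> x y A c : A is followed by terminal 'c' -> add 'c' (already in the set)
  S -> y A a : A is followed by terminal 'a' -> add 'a'
  S -> z x A a : A is followed by terminal 'a' -> add 'a' (already in the set)
  A -> y y : A does not occur in the body -> contributes nothing
FOLLOW(A) = {a, c, $}
Count: 3

3


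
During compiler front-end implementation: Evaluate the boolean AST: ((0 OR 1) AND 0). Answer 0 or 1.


Step 1: Evaluate inner node
  0 OR 1 = 1
Step 2: Evaluate root node
  1 AND 0 = 0

0


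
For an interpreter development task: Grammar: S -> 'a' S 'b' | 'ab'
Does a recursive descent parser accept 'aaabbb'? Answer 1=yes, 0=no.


Grammar accepts strings of the form a^n b^n (n >= 1)
Word: 'aaabbb'
Counting: 3 a's and 3 b's
Check: 3 == 3? Yes
Derivation (S -> aSb applied 2 time(s), then S -> ab): S => aSb => aaSbb => aaabbb
Accepted

1


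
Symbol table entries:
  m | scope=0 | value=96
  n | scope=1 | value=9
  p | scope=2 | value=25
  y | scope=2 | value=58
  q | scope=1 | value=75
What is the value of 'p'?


Searching symbol table for 'p':
  m | scope=0 | value=96
  n | scope=1 | value=9
  p | scope=2 | value=25 <- MATCH
  y | scope=2 | value=58
  q | scope=1 | value=75
Found 'p' at scope 2 with value 25

25


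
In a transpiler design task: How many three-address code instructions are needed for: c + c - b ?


Expression: c + c - b
Generating three-address code (respecting * over +/- precedence):
  Instruction 1: t1 = c + c
  Instruction 2: t2 = t1 - b
Total instructions: 2

2


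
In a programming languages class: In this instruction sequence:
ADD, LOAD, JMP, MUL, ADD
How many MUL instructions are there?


Scanning instruction sequence for MUL:
  Position 1: ADD
  Position 2: LOAD
  Position 3: JMP
  Position 4: MUL <- MATCH
  Position 5: ADD
Matches at positions: [4]
Total MUL count: 1

1


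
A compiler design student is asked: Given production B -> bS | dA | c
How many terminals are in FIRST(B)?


Production: B -> bS | dA | c
Examining each alternative for leading terminals:
  B -> bS : first terminal = 'b'
  B -> dA : first terminal = 'd'
  B -> c : first terminal = 'c'
FIRST(B) = {b, c, d}
Count: 3

3


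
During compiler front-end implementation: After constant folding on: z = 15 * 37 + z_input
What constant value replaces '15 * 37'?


Identifying constant sub-expression:
  Original: z = 15 * 37 + z_input
  15 and 37 are both compile-time constants
  Evaluating: 15 * 37 = 555
  After folding: z = 555 + z_input

555


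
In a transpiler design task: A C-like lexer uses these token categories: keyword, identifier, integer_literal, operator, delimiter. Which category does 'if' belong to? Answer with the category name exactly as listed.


Token: 'if'
Checking categories:
  identifier: no
  integer_literal: no
  operator: no
  keyword: YES
  delimiter: no
Category: keyword

keyword


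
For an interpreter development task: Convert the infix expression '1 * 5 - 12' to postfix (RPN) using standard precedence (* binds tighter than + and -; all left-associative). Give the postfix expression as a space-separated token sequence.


Applying the shunting-yard algorithm:
  Operand 1 -> output
  Push '*' onto operator stack -> op-stack: [*]
  Operand 5 -> output
  See '-' (prec 1); top '*' (prec 2) >= it -> pop '*' to output
  Push '-' onto operator stack -> op-stack: [-]
  Operand 12 -> output
  End of input: pop '-' to output
Postfix result: 1 5 * 12 -

1 5 * 12 -


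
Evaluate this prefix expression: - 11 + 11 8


Parsing prefix expression: - 11 + 11 8
Step 1: Innermost operation '+ 11 8'
  11 + 8 = 19
Step 2: Outer operation '- 11 [19]'
  11 - 19 = -8

-8


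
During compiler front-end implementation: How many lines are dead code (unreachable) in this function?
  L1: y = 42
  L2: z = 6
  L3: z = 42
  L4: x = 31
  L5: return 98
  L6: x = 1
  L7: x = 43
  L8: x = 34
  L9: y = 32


Analyzing control flow:
  L1: reachable (before return)
  L2: reachable (before return)
  L3: reachable (before return)
  L4: reachable (before return)
  L5: reachable (return statement)
  L6: DEAD (after return at L5)
  L7: DEAD (after return at L5)
  L8: DEAD (after return at L5)
  L9: DEAD (after return at L5)
Return at L5, total lines = 9
Dead lines: L6 through L9
Count: 4

4


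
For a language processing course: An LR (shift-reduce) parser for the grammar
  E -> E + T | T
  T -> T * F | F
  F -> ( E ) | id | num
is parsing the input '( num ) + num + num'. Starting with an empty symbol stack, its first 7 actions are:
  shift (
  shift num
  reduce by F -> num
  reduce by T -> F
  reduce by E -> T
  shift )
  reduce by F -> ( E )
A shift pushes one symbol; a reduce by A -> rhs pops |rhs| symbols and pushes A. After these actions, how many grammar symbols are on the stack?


Tracking the symbol stack through each action:
  Action 1: shift '(' : push -> stack = [(] (size 1)
  Action 2: shift 'num' : push -> stack = [(, num] (size 2)
  Action 3: reduce by F -> num : pop 1, push F -> stack = [(, F] (size 2)
  Action 4: reduce by T -> F : pop 1, push T -> stack = [(, T] (size 2)
  Action 5: reduce by E -> T : pop 1, push E -> stack = [(, E] (size 2)
  Action 6: shift ')' : push -> stack = [(, E, )] (size 3)
  Action 7: reduce by F -> ( E ) : pop 3, push F -> stack = [F] (size 1)
Final stack size: 1

1


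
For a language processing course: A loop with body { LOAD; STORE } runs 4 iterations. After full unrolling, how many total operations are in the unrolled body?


Loop body operations: LOAD, STORE (2 ops per iteration)
Unrolling 4 iterations:
  Iteration 1: LOAD, STORE (2 ops)
  Iteration 2: LOAD, STORE (2 ops)
  Iteration 3: LOAD, STORE (2 ops)
  Iteration 4: LOAD, STORE (2 ops)
Total: 4 iterations * 2 ops/iter = 8 operations

8


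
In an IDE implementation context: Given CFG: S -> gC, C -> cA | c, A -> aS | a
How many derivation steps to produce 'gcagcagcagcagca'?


Grammar: S -> gC, C -> cA | c, A -> aS | a
Deriving 'gcagcagcagcagca':
Step 1: S -> gC => gC
Step 2: C -> cA => gcA
Step 3: A -> aS => gcaS
Step 4: S -> gC => gcagC
Step 5: C -> cA => gcagcA
Step 6: A -> aS => gcagcaS
Step 7: S -> gC => gcagcagC
Step 8: C -> cA => gcagcagcA
Step 9: A -> aS => gcagcagcaS
Step 10: S -> gC => gcagcagcagC
Step 11: C -> cA => gcagcagcagcA
Step 12: A -> aS => gcagcagcagcaS
Step 13: S -> gC => gcagcagcagcagC
Step 14: C -> cA => gcagcagcagcagcA
Step 15: A -> a => gcagcagcagcagca
Total derivation steps: 15

15


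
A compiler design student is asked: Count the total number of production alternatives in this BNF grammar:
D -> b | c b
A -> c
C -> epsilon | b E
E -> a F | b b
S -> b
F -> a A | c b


Counting alternatives per rule:
  D: 2 alternative(s)
  A: 1 alternative(s)
  C: 2 alternative(s)
  E: 2 alternative(s)
  S: 1 alternative(s)
  F: 2 alternative(s)
Sum: 2 + 1 + 2 + 2 + 1 + 2 = 10

10


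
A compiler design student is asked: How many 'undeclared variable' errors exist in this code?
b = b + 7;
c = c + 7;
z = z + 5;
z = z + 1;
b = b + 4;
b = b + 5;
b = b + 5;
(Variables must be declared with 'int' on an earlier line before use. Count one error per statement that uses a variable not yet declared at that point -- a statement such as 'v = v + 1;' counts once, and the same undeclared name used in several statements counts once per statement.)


Scanning code line by line:
  Line 1: use 'b' -> ERROR (undeclared)
  Line 2: use 'c' -> ERROR (undeclared)
  Line 3: use 'z' -> ERROR (undeclared)
  Line 4: use 'z' -> ERROR (undeclared)
  Line 5: use 'b' -> ERROR (undeclared)
  Line 6: use 'b' -> ERROR (undeclared)
  Line 7: use 'b' -> ERROR (undeclared)
Total undeclared variable errors: 7

7


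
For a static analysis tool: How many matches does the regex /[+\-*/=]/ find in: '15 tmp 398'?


Pattern: /[+\-*/=]/ (operators)
Input: '15 tmp 398'
Scanning for matches:
Total matches: 0

0


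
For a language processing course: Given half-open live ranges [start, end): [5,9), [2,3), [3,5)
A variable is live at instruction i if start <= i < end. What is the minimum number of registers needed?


Live ranges:
  Var0: [5, 9)
  Var1: [2, 3)
  Var2: [3, 5)
Sweep-line events (position, delta, active):
  pos=2 start -> active=1
  pos=3 end -> active=0
  pos=3 start -> active=1
  pos=5 end -> active=0
  pos=5 start -> active=1
  pos=9 end -> active=0
Maximum simultaneous active: 1
Minimum registers needed: 1

1


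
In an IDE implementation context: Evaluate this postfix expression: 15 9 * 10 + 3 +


Processing tokens left to right:
Push 15, Push 9
Pop 15 and 9, compute 15 * 9 = 135, push 135
Push 10
Pop 135 and 10, compute 135 + 10 = 145, push 145
Push 3
Pop 145 and 3, compute 145 + 3 = 148, push 148
Stack result: 148

148


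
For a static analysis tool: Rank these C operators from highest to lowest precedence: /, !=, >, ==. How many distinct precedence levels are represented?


Looking up precedence for each operator:
  / -> precedence 6
  != -> precedence 3
  > -> precedence 4
  == -> precedence 3
Sorted highest to lowest: /, >, !=, ==
Distinct precedence values: [6, 4, 3]
Number of distinct levels: 3

3


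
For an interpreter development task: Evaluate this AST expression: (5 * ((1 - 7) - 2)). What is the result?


Expression: (5 * ((1 - 7) - 2))
Evaluating step by step:
  1 - 7 = -6
  -6 - 2 = -8
  5 * -8 = -40
Result: -40

-40


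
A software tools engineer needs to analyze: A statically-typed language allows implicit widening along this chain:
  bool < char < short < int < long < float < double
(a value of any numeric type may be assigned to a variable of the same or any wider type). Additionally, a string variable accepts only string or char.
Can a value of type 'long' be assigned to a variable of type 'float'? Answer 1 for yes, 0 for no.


Target variable type: float
Source value type: long
Numeric ranks: long=4, float=5
Widening allowed iff rank(source) <= rank(target): 4 <= 5? Yes
Result: 1

1


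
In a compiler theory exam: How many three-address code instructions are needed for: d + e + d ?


Expression: d + e + d
Generating three-address code (respecting * over +/- precedence):
  Instruction 1: t1 = d + e
  Instruction 2: t2 = t1 + d
Total instructions: 2

2


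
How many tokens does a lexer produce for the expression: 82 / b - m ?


Scanning '82 / b - m'
Token 1: '82' -> integer_literal
Token 2: '/' -> operator
Token 3: 'b' -> identifier
Token 4: '-' -> operator
Token 5: 'm' -> identifier
Total tokens: 5

5


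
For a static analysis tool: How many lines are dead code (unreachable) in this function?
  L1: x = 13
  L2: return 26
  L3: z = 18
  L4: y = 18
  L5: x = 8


Analyzing control flow:
  L1: reachable (before return)
  L2: reachable (return statement)
  L3: DEAD (after return at L2)
  L4: DEAD (after return at L2)
  L5: DEAD (after return at L2)
Return at L2, total lines = 5
Dead lines: L3 through L5
Count: 3

3


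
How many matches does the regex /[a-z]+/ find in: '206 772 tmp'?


Pattern: /[a-z]+/ (identifiers)
Input: '206 772 tmp'
Scanning for matches:
  Match 1: 'tmp'
Total matches: 1

1


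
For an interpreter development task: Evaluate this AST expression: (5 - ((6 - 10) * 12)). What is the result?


Expression: (5 - ((6 - 10) * 12))
Evaluating step by step:
  6 - 10 = -4
  -4 * 12 = -48
  5 - -48 = 53
Result: 53

53


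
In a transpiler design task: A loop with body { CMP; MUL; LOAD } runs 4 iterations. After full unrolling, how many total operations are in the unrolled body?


Loop body operations: CMP, MUL, LOAD (3 ops per iteration)
Unrolling 4 iterations:
  Iteration 1: CMP, MUL, LOAD (3 ops)
  Iteration 2: CMP, MUL, LOAD (3 ops)
  Iteration 3: CMP, MUL, LOAD (3 ops)
  Iteration 4: CMP, MUL, LOAD (3 ops)
Total: 4 iterations * 3 ops/iter = 12 operations

12


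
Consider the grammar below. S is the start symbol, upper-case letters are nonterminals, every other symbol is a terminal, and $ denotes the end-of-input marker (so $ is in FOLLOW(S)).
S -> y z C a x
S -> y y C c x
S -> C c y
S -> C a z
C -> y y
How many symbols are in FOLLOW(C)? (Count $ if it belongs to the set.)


S is the start symbol and does not occur in any rule body, so FOLLOW(S) = {$}.
Examining every occurrence of C in a rule body:
  S -> y z C a x : C is followed by terminal 'a' -> add 'a'
  S -> y y C c x : C is followed by terminal 'c' -> add 'c'
  S -> C c y : C is followed by terminal 'c' -> add 'c' (already in the set)
  S -> C a z : C is followed by terminal 'a' -> add 'a' (already in the set)
  C -> y y : C does not occur in the body -> contributes nothing
FOLLOW(C) = {a, c}
Count: 2

2


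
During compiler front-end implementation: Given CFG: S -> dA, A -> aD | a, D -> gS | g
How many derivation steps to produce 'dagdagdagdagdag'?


Grammar: S -> dA, A -> aD | a, D -> gS | g
Deriving 'dagdagdagdagdag':
Step 1: S -> dA => dA
Step 2: A -> aD => daD
Step 3: D -> gS => dagS
Step 4: S -> dA => dagdA
Step 5: A -> aD => dagdaD
Step 6: D -> gS => dagdagS
Step 7: S -> dA => dagdagdA
Step 8: A -> aD => dagdagdaD
Step 9: D -> gS => dagdagdagS
Step 10: S -> dA => dagdagdagdA
Step 11: A -> aD => dagdagdagdaD
Step 12: D -> gS => dagdagdagdagS
Step 13: S -> dA => dagdagdagdagdA
Step 14: A -> aD => dagdagdagdagdaD
Step 15: D -> g => dagdagdagdagdag
Total derivation steps: 15

15


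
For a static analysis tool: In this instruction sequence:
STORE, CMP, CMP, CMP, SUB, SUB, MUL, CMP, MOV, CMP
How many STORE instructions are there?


Scanning instruction sequence for STORE:
  Position 1: STORE <- MATCH
  Position 2: CMP
  Position 3: CMP
  Position 4: CMP
  Position 5: SUB
  Position 6: SUB
  Position 7: MUL
  Position 8: CMP
  Position 9: MOV
  Position 10: CMP
Matches at positions: [1]
Total STORE count: 1

1


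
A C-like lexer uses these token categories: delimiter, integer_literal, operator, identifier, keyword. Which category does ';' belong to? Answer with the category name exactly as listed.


Token: ';'
Checking categories:
  identifier: no
  integer_literal: no
  operator: no
  keyword: no
  delimiter: YES
Category: delimiter

delimiter


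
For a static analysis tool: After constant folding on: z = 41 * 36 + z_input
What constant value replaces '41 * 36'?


Identifying constant sub-expression:
  Original: z = 41 * 36 + z_input
  41 and 36 are both compile-time constants
  Evaluating: 41 * 36 = 1476
  After folding: z = 1476 + z_input

1476


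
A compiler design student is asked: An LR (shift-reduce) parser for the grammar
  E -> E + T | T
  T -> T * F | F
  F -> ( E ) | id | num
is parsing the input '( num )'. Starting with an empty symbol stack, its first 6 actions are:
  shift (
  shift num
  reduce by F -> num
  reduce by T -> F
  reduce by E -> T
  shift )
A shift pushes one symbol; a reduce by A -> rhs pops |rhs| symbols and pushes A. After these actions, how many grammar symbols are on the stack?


Tracking the symbol stack through each action:
  Action 1: shift '(' : push -> stack = [(] (size 1)
  Action 2: shift 'num' : push -> stack = [(, num] (size 2)
  Action 3: reduce by F -> num : pop 1, push F -> stack = [(, F] (size 2)
  Action 4: reduce by T -> F : pop 1, push T -> stack = [(, T] (size 2)
  Action 5: reduce by E -> T : pop 1, push E -> stack = [(, E] (size 2)
  Action 6: shift ')' : push -> stack = [(, E, )] (size 3)
Final stack size: 3

3


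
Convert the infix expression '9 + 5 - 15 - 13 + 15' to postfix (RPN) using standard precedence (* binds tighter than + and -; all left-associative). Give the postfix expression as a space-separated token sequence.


Applying the shunting-yard algorithm:
  Operand 9 -> output
  Push '+' onto operator stack -> op-stack: [+]
  Operand 5 -> output
  See '-' (prec 1); top '+' (prec 1) >= it -> pop '+' to output
  Push '-' onto operator stack -> op-stack: [-]
  Operand 15 -> output
  See '-' (prec 1); top '-' (prec 1) >= it -> pop '-' to output
  Push '-' onto operator stack -> op-stack: [-]
  Operand 13 -> output
  See '+' (prec 1); top '-' (prec 1) >= it -> pop '-' to output
  Push '+' onto operator stack -> op-stack: [+]
  Operand 15 -> output
  End of input: pop '+' to output
Postfix result: 9 5 + 15 - 13 - 15 +

9 5 + 15 - 13 - 15 +


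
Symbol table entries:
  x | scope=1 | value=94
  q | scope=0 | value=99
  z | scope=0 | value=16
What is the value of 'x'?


Searching symbol table for 'x':
  x | scope=1 | value=94 <- MATCH
  q | scope=0 | value=99
  z | scope=0 | value=16
Found 'x' at scope 1 with value 94

94


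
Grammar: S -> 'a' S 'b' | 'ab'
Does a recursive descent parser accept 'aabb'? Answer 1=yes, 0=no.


Grammar accepts strings of the form a^n b^n (n >= 1)
Word: 'aabb'
Counting: 2 a's and 2 b's
Check: 2 == 2? Yes
Derivation (S -> aSb applied 1 time(s), then S -> ab): S => aSb => aabb
Accepted

1


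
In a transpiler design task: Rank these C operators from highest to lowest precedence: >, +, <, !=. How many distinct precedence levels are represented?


Looking up precedence for each operator:
  > -> precedence 4
  + -> precedence 5
  < -> precedence 4
  != -> precedence 3
Sorted highest to lowest: +, >, <, !=
Distinct precedence values: [5, 4, 3]
Number of distinct levels: 3

3


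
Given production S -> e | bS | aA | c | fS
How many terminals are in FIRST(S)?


Production: S -> e | bS | aA | c | fS
Examining each alternative for leading terminals:
  S -> e : first terminal = 'e'
  S -> bS : first terminal = 'b'
  S -> aA : first terminal = 'a'
  S -> c : first terminal = 'c'
  S -> fS : first terminal = 'f'
FIRST(S) = {a, b, c, e, f}
Count: 5

5


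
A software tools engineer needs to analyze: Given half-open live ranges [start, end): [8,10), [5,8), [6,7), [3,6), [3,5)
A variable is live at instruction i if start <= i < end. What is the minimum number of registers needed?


Live ranges:
  Var0: [8, 10)
  Var1: [5, 8)
  Var2: [6, 7)
  Var3: [3, 6)
  Var4: [3, 5)
Sweep-line events (position, delta, active):
  pos=3 start -> active=1
  pos=3 start -> active=2
  pos=5 end -> active=1
  pos=5 start -> active=2
  pos=6 end -> active=1
  pos=6 start -> active=2
  pos=7 end -> active=1
  pos=8 end -> active=0
  pos=8 start -> active=1
  pos=10 end -> active=0
Maximum simultaneous active: 2
Minimum registers needed: 2

2


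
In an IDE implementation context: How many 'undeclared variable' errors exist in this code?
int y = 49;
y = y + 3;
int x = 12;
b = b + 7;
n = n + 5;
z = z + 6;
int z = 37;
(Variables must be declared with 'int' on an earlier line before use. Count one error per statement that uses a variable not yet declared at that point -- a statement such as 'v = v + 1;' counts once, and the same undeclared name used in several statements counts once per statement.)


Scanning code line by line:
  Line 1: declare 'y' -> declared = ['y']
  Line 2: use 'y' -> OK (declared)
  Line 3: declare 'x' -> declared = ['x', 'y']
  Line 4: use 'b' -> ERROR (undeclared)
  Line 5: use 'n' -> ERROR (undeclared)
  Line 6: use 'z' -> ERROR (undeclared)
  Line 7: declare 'z' -> declared = ['x', 'y', 'z']
Total undeclared variable errors: 3

3


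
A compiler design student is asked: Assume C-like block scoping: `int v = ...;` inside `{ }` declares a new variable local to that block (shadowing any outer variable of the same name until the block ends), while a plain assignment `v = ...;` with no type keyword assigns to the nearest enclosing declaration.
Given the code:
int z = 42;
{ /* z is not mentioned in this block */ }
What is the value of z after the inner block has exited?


Analyzing scoping rules:
Outer scope: declares z = 42
Inner block: z is neither redeclared nor assigned -> unchanged
After the block -> 42
Result: 42

42


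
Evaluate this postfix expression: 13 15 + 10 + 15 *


Processing tokens left to right:
Push 13, Push 15
Pop 13 and 15, compute 13 + 15 = 28, push 28
Push 10
Pop 28 and 10, compute 28 + 10 = 38, push 38
Push 15
Pop 38 and 15, compute 38 * 15 = 570, push 570
Stack result: 570

570


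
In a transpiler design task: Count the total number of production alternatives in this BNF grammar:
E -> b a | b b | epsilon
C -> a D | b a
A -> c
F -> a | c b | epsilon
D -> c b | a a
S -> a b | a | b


Counting alternatives per rule:
  E: 3 alternative(s)
  C: 2 alternative(s)
  A: 1 alternative(s)
  F: 3 alternative(s)
  D: 2 alternative(s)
  S: 3 alternative(s)
Sum: 3 + 2 + 1 + 3 + 2 + 3 = 14

14


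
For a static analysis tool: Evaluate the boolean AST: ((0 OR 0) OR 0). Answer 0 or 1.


Step 1: Evaluate inner node
  0 OR 0 = 0
Step 2: Evaluate root node
  0 OR 0 = 0

0


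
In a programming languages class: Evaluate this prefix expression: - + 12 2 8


Parsing prefix expression: - + 12 2 8
Step 1: Innermost operation '+ 12 2'
  12 + 2 = 14
Step 2: Outer operation '- [14] 8'
  14 - 8 = 6

6


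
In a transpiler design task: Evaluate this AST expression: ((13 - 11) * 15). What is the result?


Expression: ((13 - 11) * 15)
Evaluating step by step:
  13 - 11 = 2
  2 * 15 = 30
Result: 30

30


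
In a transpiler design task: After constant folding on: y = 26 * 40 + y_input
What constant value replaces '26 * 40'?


Identifying constant sub-expression:
  Original: y = 26 * 40 + y_input
  26 and 40 are both compile-time constants
  Evaluating: 26 * 40 = 1040
  After folding: y = 1040 + y_input

1040


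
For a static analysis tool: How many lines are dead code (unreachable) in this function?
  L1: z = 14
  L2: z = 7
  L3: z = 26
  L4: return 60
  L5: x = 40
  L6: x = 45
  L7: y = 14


Analyzing control flow:
  L1: reachable (before return)
  L2: reachable (before return)
  L3: reachable (before return)
  L4: reachable (return statement)
  L5: DEAD (after return at L4)
  L6: DEAD (after return at L4)
  L7: DEAD (after return at L4)
Return at L4, total lines = 7
Dead lines: L5 through L7
Count: 3

3


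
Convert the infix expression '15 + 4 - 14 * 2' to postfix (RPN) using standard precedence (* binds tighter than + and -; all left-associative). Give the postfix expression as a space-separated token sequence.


Applying the shunting-yard algorithm:
  Operand 15 -> output
  Push '+' onto operator stack -> op-stack: [+]
  Operand 4 -> output
  See '-' (prec 1); top '+' (prec 1) >= it -> pop '+' to output
  Push '-' onto operator stack -> op-stack: [-]
  Operand 14 -> output
  Push '*' onto operator stack -> op-stack: [-, *]
  Operand 2 -> output
  End of input: pop '*' to output
  End of input: pop '-' to output
Postfix result: 15 4 + 14 2 * -

15 4 + 14 2 * -


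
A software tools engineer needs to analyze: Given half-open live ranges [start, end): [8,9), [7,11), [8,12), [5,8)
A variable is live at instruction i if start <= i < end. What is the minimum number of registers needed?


Live ranges:
  Var0: [8, 9)
  Var1: [7, 11)
  Var2: [8, 12)
  Var3: [5, 8)
Sweep-line events (position, delta, active):
  pos=5 start -> active=1
  pos=7 start -> active=2
  pos=8 end -> active=1
  pos=8 start -> active=2
  pos=8 start -> active=3
  pos=9 end -> active=2
  pos=11 end -> active=1
  pos=12 end -> active=0
Maximum simultaneous active: 3
Minimum registers needed: 3

3


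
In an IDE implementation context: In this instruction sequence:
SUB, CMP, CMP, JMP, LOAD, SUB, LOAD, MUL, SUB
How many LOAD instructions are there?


Scanning instruction sequence for LOAD:
  Position 1: SUB
  Position 2: CMP
  Position 3: CMP
  Position 4: JMP
  Position 5: LOAD <- MATCH
  Position 6: SUB
  Position 7: LOAD <- MATCH
  Position 8: MUL
  Position 9: SUB
Matches at positions: [5, 7]
Total LOAD count: 2

2


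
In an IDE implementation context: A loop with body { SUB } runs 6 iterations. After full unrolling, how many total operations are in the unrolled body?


Loop body operations: SUB (1 op per iteration)
Unrolling 6 iterations:
  Iteration 1: SUB (1 ops)
  Iteration 2: SUB (1 ops)
  Iteration 3: SUB (1 ops)
  Iteration 4: SUB (1 ops)
  Iteration 5: SUB (1 ops)
  Iteration 6: SUB (1 ops)
Total: 6 iterations * 1 ops/iter = 6 operations

6


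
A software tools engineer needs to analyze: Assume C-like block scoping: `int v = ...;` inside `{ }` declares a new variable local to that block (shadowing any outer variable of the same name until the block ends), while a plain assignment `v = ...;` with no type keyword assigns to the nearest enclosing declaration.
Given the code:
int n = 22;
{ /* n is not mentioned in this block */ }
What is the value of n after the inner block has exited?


Analyzing scoping rules:
Outer scope: declares n = 22
Inner block: n is neither redeclared nor assigned -> unchanged
After the block -> 22
Result: 22

22


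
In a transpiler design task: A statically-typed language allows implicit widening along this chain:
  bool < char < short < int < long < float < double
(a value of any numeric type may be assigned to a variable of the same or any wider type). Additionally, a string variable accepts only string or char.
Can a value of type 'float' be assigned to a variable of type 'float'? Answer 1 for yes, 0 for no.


Target variable type: float
Source value type: float
Numeric ranks: float=5, float=5
Widening allowed iff rank(source) <= rank(target): 5 <= 5? Yes
Result: 1

1


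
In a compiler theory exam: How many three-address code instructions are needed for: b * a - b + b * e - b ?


Expression: b * a - b + b * e - b
Generating three-address code (respecting * over +/- precedence):
  Instruction 1: t1 = b * a
  Instruction 2: t2 = b * e
  Instruction 3: t3 = t1 - b
  Instruction 4: t4 = t3 + t2
  Instruction 5: t5 = t4 - b
Total instructions: 5

5


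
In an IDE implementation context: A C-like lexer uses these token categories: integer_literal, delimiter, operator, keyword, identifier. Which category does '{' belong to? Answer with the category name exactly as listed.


Token: '{'
Checking categories:
  identifier: no
  integer_literal: no
  operator: no
  keyword: no
  delimiter: YES
Category: delimiter

delimiter


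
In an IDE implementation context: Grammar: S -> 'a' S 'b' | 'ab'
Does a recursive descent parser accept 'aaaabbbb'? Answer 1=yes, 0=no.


Grammar accepts strings of the form a^n b^n (n >= 1)
Word: 'aaaabbbb'
Counting: 4 a's and 4 b's
Check: 4 == 4? Yes
Derivation (S -> aSb applied 3 time(s), then S -> ab): S => aSb => aaSbb => aaaSbbb => aaaabbbb
Accepted

1


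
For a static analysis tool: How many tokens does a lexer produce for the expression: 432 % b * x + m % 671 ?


Scanning '432 % b * x + m % 671'
Token 1: '432' -> integer_literal
Token 2: '%' -> operator
Token 3: 'b' -> identifier
Token 4: '*' -> operator
Token 5: 'x' -> identifier
Token 6: '+' -> operator
Token 7: 'm' -> identifier
Token 8: '%' -> operator
Token 9: '671' -> integer_literal
Total tokens: 9

9


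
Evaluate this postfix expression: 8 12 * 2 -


Processing tokens left to right:
Push 8, Push 12
Pop 8 and 12, compute 8 * 12 = 96, push 96
Push 2
Pop 96 and 2, compute 96 - 2 = 94, push 94
Stack result: 94

94


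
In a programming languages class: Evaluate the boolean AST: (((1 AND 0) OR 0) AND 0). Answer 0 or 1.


Step 1: Evaluate inner node
  1 AND 0 = 0
Step 2: Evaluate next node
  0 OR 0 = 0
Step 3: Evaluate root node
  0 AND 0 = 0

0


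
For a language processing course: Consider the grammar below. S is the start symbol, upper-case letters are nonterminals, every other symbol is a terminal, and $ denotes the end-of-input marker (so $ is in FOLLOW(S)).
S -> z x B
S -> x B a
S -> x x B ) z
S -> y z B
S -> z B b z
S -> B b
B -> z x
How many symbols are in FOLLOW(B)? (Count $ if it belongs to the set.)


S is the start symbol and does not occur in any rule body, so FOLLOW(S) = {$}.
Examining every occurrence of B in a rule body:
  S -> z x B : B is at the right end -> add FOLLOW(S) = {$}
  S -> x B a : B is followed by terminal 'a' -> add 'a'
  S -> x x B ) z : B is followed by terminal ')' -> add ')'
  S -> y z B : B is at the right end -> add FOLLOW(S) = {$} (already in the set)
  S -> z B b z : B is followed by terminal 'b' -> add 'b'
  S -> B b : B is followed by terminal 'b' -> add 'b' (already in the set)
  B -> z x : B does not occur in the body -> contributes nothing
FOLLOW(B) = {), a, b, $}
Count: 4

4
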